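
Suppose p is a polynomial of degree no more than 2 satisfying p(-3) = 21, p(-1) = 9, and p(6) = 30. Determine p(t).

Using the Lagrange interpolation formula with nodes -3, -1, 6:
  L_0(t) = (t + 1)(t - 6) / 18
  L_1(t) = (t + 3)(t - 6) / -14
  L_2(t) = (t + 3)(t + 1) / 63
Then p(t) = 21·L_0(t) + 9·L_1(t) + 30·L_2(t).
Expanding and collecting terms gives p(t) = t² - 2t + 6.
Check: p(-1) = 9. ✓

p(t) = t^2 - 2t + 6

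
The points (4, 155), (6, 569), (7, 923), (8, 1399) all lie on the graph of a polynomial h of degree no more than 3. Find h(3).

59

Using the Lagrange interpolation formula with nodes 4, 6, 7, 8:
  L_0(s) = (s - 6)(s - 7)(s - 8) / -24
  L_1(s) = (s - 4)(s - 7)(s - 8) / 4
  L_2(s) = (s - 4)(s - 6)(s - 8) / -3
  L_3(s) = (s - 4)(s - 6)(s - 7) / 8
Then h(s) = 155·L_0(s) + 569·L_1(s) + 923·L_2(s) + 1399·L_3(s).
Expanding and collecting terms gives h(s) = 3s³ - 2s² - s - 1.
Evaluating at s = 3: h(3) = 59.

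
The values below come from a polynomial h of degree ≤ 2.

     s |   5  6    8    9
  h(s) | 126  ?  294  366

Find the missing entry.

The 3 known points determine the degree-2 polynomial uniquely.
Write h(s) = as^2 + bs + c. Substituting each data point gives a linear system:
  25a + 5b + c = 126
  64a + 8b + c = 294
  81a + 9b + c = 366
Solving the system yields a = 4, b = 4, c = 6.
So h(s) = 4s² + 4s + 6.
Then h(6) = 174.

174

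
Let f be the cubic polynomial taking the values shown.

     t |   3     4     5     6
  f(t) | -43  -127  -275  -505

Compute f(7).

Forward differences of the values at t = 3, 4, 5, 6:
  f  : -43  -127  -275  -505
  Δ  : -84  -148  -230
  Δ^2: -64  -82
  Δ^3: -18
The third differences are constant, confirming degree 3.
Interpolating (Newton forward form) and evaluating at t = 7 gives f(7) = -835.

-835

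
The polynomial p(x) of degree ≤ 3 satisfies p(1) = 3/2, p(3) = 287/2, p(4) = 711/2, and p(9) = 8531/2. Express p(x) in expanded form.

Write p(x) = ax^3 + bx^2 + cx + d. Substituting each data point gives a linear system:
  a + b + c + d = 3/2
  27a + 9b + 3c + d = 287/2
  64a + 16b + 4c + d = 711/2
  729a + 81b + 9c + d = 8531/2
Solving the system yields a = 6, b = -1, c = -3, d = -1/2.
So p(x) = 6x^3 - x^2 - 3x - 1/2.
Check: p(1) = 3/2. ✓

p(x) = 6x^3 - x^2 - 3x - 1/2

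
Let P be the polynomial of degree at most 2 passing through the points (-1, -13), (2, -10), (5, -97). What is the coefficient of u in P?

Write P(u) = au^2 + bu + c. Substituting each data point gives a linear system:
  a - b + c = -13
  4a + 2b + c = -10
  25a + 5b + c = -97
Solving the system yields a = -5, b = 6, c = -2.
So P(u) = -5u² + 6u - 2.
The coefficient of u is 6.

6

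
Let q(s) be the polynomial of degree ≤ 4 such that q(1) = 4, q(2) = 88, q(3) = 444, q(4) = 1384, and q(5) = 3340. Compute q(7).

Write q(s) = as^4 + bs^3 + cs^2 + ds + e. Substituting each data point gives a linear system:
  a + b + c + d + e = 4
  16a + 8b + 4c + 2d + e = 88
  81a + 27b + 9c + 3d + e = 444
  256a + 64b + 16c + 4d + e = 1384
  625a + 125b + 25c + 5d + e = 3340
Solving the system yields a = 5, b = 2, c = -1, d = -2, e = 0.
So q(s) = 5s^4 + 2s^3 - s^2 - 2s.
Then q(7) = 12628.

12628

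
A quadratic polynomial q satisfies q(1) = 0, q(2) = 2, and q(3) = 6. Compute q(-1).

Write q(s) = as^2 + bs + c. Substituting each data point gives a linear system:
  a + b + c = 0
  4a + 2b + c = 2
  9a + 3b + c = 6
Solving the system yields a = 1, b = -1, c = 0.
So q(s) = s² - s.
Then q(-1) = 2.

2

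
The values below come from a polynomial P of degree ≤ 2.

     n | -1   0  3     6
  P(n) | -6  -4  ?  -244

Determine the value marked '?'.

-70

The 3 known points determine the degree-2 polynomial uniquely.
Write P(n) = an^2 + bn + c. Substituting each data point gives a linear system:
  a - b + c = -6
  c = -4
  36a + 6b + c = -244
Solving the system yields a = -6, b = -4, c = -4.
So P(n) = -6n^2 - 4n - 4.
Then P(3) = -70.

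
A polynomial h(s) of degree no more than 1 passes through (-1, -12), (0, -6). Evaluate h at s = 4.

Using the Lagrange interpolation formula with nodes -1, 0:
  L_0(s) = s / -1
  L_1(s) = (s + 1) / 1
Then h(s) = -12·L_0(s) - 6·L_1(s).
Expanding and collecting terms gives h(s) = 6s - 6.
Evaluating at s = 4: h(4) = 18.

18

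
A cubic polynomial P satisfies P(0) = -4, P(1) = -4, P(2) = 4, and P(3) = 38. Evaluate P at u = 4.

Forward differences of the values at u = 0, 1, 2, 3:
  P  : -4  -4  4  38
  Δ  : 0  8  34
  Δ^2: 8  26
  Δ^3: 18
The third differences are constant, confirming degree 3.
Interpolating (Newton forward form) and evaluating at u = 4 gives P(4) = 116.

116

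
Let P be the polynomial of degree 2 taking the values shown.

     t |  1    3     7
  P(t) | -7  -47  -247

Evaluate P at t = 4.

Write P(t) = at^2 + bt + c. Substituting each data point gives a linear system:
  a + b + c = -7
  9a + 3b + c = -47
  49a + 7b + c = -247
Solving the system yields a = -5, b = 0, c = -2.
So P(t) = -5t^2 - 2.
Then P(4) = -82.

-82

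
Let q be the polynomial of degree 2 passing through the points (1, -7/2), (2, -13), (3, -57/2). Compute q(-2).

Write q(t) = at^2 + bt + c. Substituting each data point gives a linear system:
  a + b + c = -7/2
  4a + 2b + c = -13
  9a + 3b + c = -57/2
Solving the system yields a = -3, b = -1/2, c = 0.
So q(t) = -3t² - (1/2)t.
Then q(-2) = -11.

-11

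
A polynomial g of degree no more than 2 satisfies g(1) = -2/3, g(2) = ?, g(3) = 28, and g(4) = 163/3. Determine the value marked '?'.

On equispaced nodes a degree-2 polynomial has vanishing third forward difference, so
  - g(1) + 3·g(2) - 3·g(3) + g(4) = 0.
Substituting the known values and solving for g(2):
  3·g(2) = 29
  g(2) = 29/3.

29/3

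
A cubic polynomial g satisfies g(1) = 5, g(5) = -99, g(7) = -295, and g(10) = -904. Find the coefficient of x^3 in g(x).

-1

Write g(x) = ax^3 + bx^2 + cx + d. Substituting each data point gives a linear system:
  a + b + c + d = 5
  125a + 25b + 5c + d = -99
  343a + 49b + 7c + d = -295
  1000a + 100b + 10c + d = -904
Solving the system yields a = -1, b = 1, c = -1, d = 6.
So g(x) = -x^3 + x^2 - x + 6.
The leading coefficient is -1.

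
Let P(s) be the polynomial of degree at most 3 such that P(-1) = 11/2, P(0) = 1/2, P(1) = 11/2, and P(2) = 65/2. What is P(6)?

1201/2

Write P(s) = as^3 + bs^2 + cs + d. Substituting each data point gives a linear system:
  -a + b - c + d = 11/2
  d = 1/2
  a + b + c + d = 11/2
  8a + 4b + 2c + d = 65/2
Solving the system yields a = 2, b = 5, c = -2, d = 1/2.
So P(s) = 2s^3 + 5s^2 - 2s + 1/2.
Then P(6) = 1201/2.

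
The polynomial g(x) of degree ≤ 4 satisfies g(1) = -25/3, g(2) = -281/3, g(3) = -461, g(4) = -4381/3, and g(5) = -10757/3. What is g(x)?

Write g(x) = ax^4 + bx^3 + cx^2 + dx + e. Substituting each data point gives a linear system:
  a + b + c + d + e = -25/3
  16a + 8b + 4c + 2d + e = -281/3
  81a + 27b + 9c + 3d + e = -461
  256a + 64b + 16c + 4d + e = -4381/3
  625a + 125b + 25c + 5d + e = -10757/3
Solving the system yields a = -6, b = 5/3, c = -1, d = -4, e = 1.
So g(x) = -6x^4 + (5/3)x^3 - x^2 - 4x + 1.
Check: g(1) = -25/3. ✓

g(x) = -6x^4 + (5/3)x^3 - x^2 - 4x + 1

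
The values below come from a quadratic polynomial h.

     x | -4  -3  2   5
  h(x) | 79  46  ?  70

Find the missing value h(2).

1

The 3 known points determine the degree-2 polynomial uniquely.
Write h(x) = ax^2 + bx + c. Substituting each data point gives a linear system:
  16a - 4b + c = 79
  9a - 3b + c = 46
  25a + 5b + c = 70
Solving the system yields a = 4, b = -5, c = -5.
So h(x) = 4x^2 - 5x - 5.
Then h(2) = 1.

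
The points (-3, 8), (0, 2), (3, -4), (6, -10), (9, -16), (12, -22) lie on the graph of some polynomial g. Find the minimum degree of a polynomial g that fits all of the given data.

Forward differences of the values at s = -3, 0, 3, 6, 9, 12:
  g  : 8  2  -4  -10  -16  -22
  Δ  : -6  -6  -6  -6  -6
  Δ^2: 0  0  0  0
  Δ^3: 0  0  0
  Δ^4: 0  0
  Δ^5: 0
The first differences are constant (-6) and nonzero, while all higher differences vanish, so the minimal degree is 1.

1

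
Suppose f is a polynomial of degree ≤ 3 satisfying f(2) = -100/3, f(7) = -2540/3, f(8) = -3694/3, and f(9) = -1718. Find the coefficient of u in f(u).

Write f(u) = au^3 + bu^2 + cu + d. Substituting each data point gives a linear system:
  8a + 4b + 2c + d = -100/3
  343a + 49b + 7c + d = -2540/3
  512a + 64b + 8c + d = -3694/3
  729a + 81b + 9c + d = -1718
Solving the system yields a = -2, b = -3, c = -5/3, d = -2.
So f(u) = -2u^3 - 3u^2 - (5/3)u - 2.
The coefficient of u is -5/3.

-5/3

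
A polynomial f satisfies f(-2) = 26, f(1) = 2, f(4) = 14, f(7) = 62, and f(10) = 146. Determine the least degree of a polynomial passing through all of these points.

2

Forward differences of the values at s = -2, 1, 4, 7, 10:
  f  : 26  2  14  62  146
  Δ  : -24  12  48  84
  Δ^2: 36  36  36
  Δ^3: 0  0
  Δ^4: 0
The second differences are constant (36) and nonzero, while all higher differences vanish, so the minimal degree is 2.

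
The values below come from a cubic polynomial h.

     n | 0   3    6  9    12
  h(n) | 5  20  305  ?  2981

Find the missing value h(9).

On equispaced nodes a degree-3 polynomial has vanishing fourth forward difference, so
  h(0) - 4·h(3) + 6·h(6) - 4·h(9) + h(12) = 0.
Substituting the known values and solving for h(9):
  -4·h(9) = -4736
  h(9) = 1184.

1184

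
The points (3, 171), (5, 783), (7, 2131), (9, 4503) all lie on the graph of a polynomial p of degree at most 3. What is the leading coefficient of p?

6

Write p(n) = an^3 + bn^2 + cn + d. Substituting each data point gives a linear system:
  27a + 9b + 3c + d = 171
  125a + 25b + 5c + d = 783
  343a + 49b + 7c + d = 2131
  729a + 81b + 9c + d = 4503
Solving the system yields a = 6, b = 2, c = -4, d = 3.
So p(n) = 6n³ + 2n² - 4n + 3.
The leading coefficient is 6.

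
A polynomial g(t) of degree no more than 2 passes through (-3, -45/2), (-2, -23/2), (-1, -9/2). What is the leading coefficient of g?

Write g(t) = at^2 + bt + c. Substituting each data point gives a linear system:
  9a - 3b + c = -45/2
  4a - 2b + c = -23/2
  a - b + c = -9/2
Solving the system yields a = -2, b = 1, c = -3/2.
So g(t) = -2t² + t - 3/2.
The leading coefficient is -2.

-2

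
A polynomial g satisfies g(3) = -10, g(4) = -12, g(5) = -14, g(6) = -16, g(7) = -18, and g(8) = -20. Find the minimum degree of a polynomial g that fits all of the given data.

1

Forward differences of the values at s = 3, 4, 5, 6, 7, 8:
  g  : -10  -12  -14  -16  -18  -20
  Δ  : -2  -2  -2  -2  -2
  Δ^2: 0  0  0  0
  Δ^3: 0  0  0
  Δ^4: 0  0
  Δ^5: 0
The first differences are constant (-2) and nonzero, while all higher differences vanish, so the minimal degree is 1.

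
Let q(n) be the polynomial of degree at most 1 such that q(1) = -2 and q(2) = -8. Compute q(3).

-14

Using the Lagrange interpolation formula with nodes 1, 2:
  L_0(n) = (n - 2) / -1
  L_1(n) = (n - 1) / 1
Then q(n) = -2·L_0(n) - 8·L_1(n).
Expanding and collecting terms gives q(n) = -6n + 4.
Evaluating at n = 3: q(3) = -14.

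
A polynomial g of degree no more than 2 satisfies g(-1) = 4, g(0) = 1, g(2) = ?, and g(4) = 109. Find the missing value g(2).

The 3 known points determine the degree-2 polynomial uniquely.
Write g(u) = au^2 + bu + c. Substituting each data point gives a linear system:
  a - b + c = 4
  c = 1
  16a + 4b + c = 109
Solving the system yields a = 6, b = 3, c = 1.
So g(u) = 6u^2 + 3u + 1.
Then g(2) = 31.

31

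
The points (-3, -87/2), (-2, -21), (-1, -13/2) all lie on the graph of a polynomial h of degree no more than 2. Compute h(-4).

Write h(t) = at^2 + bt + c. Substituting each data point gives a linear system:
  9a - 3b + c = -87/2
  4a - 2b + c = -21
  a - b + c = -13/2
Solving the system yields a = -4, b = 5/2, c = 0.
So h(t) = -4t^2 + (5/2)t.
Then h(-4) = -74.

-74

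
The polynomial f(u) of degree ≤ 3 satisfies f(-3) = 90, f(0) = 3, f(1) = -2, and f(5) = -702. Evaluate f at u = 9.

Write f(u) = au^3 + bu^2 + cu + d. Substituting each data point gives a linear system:
  -27a + 9b - 3c + d = 90
  d = 3
  a + b + c + d = -2
  125a + 25b + 5c + d = -702
Solving the system yields a = -5, b = -4, c = 4, d = 3.
So f(u) = -5u^3 - 4u^2 + 4u + 3.
Then f(9) = -3930.

-3930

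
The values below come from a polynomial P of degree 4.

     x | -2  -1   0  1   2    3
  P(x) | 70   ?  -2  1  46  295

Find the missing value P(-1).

-5

The 5 known points determine the degree-4 polynomial uniquely.
Write P(x) = ax^4 + bx^3 + cx^2 + dx + e. Substituting each data point gives a linear system:
  16a - 8b + 4c - 2d + e = 70
  e = -2
  a + b + c + d + e = 1
  16a + 8b + 4c + 2d + e = 46
  81a + 27b + 9c + 3d + e = 295
Solving the system yields a = 5, b = -3, c = -5, d = 6, e = -2.
So P(x) = 5x⁴ - 3x³ - 5x² + 6x - 2.
Then P(-1) = -5.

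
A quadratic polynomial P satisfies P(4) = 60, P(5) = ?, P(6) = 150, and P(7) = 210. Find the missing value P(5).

The 3 known points determine the degree-2 polynomial uniquely.
Write P(u) = au^2 + bu + c. Substituting each data point gives a linear system:
  16a + 4b + c = 60
  36a + 6b + c = 150
  49a + 7b + c = 210
Solving the system yields a = 5, b = -5, c = 0.
So P(u) = 5u^2 - 5u.
Then P(5) = 100.

100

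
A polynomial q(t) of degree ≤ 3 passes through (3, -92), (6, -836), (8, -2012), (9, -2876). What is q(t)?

q(t) = -4t^3 + 4t + 4

Write q(t) = at^3 + bt^2 + ct + d. Substituting each data point gives a linear system:
  27a + 9b + 3c + d = -92
  216a + 36b + 6c + d = -836
  512a + 64b + 8c + d = -2012
  729a + 81b + 9c + d = -2876
Solving the system yields a = -4, b = 0, c = 4, d = 4.
So q(t) = -4t^3 + 4t + 4.
Check: q(9) = -2876. ✓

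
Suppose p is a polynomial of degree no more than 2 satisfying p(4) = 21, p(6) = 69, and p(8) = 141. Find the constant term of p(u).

Write p(u) = au^2 + bu + c. Substituting each data point gives a linear system:
  16a + 4b + c = 21
  36a + 6b + c = 69
  64a + 8b + c = 141
Solving the system yields a = 3, b = -6, c = -3.
So p(u) = 3u² - 6u - 3.
The constant term is -3.

-3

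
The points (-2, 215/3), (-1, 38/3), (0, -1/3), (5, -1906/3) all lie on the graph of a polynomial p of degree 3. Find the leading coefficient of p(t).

Write p(t) = at^3 + bt^2 + ct + d. Substituting each data point gives a linear system:
  -8a + 4b - 2c + d = 215/3
  -a + b - c + d = 38/3
  d = -1/3
  125a + 25b + 5c + d = -1906/3
Solving the system yields a = -6, b = 5, c = -2, d = -1/3.
So p(t) = -6t^3 + 5t^2 - 2t - 1/3.
The leading coefficient is -6.

-6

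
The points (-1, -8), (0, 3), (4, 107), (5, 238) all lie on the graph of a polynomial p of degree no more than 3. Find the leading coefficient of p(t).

Write p(t) = at^3 + bt^2 + ct + d. Substituting each data point gives a linear system:
  -a + b - c + d = -8
  d = 3
  64a + 16b + 4c + d = 107
  125a + 25b + 5c + d = 238
Solving the system yields a = 3, b = -6, c = 2, d = 3.
So p(t) = 3t³ - 6t² + 2t + 3.
The leading coefficient is 3.

3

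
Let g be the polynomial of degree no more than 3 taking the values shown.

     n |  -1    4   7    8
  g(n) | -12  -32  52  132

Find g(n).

g(n) = n^3 - 6n^2 + n - 4

Using the Lagrange interpolation formula with nodes -1, 4, 7, 8:
  L_0(n) = (n - 4)(n - 7)(n - 8) / -360
  L_1(n) = (n + 1)(n - 7)(n - 8) / 60
  L_2(n) = (n + 1)(n - 4)(n - 8) / -24
  L_3(n) = (n + 1)(n - 4)(n - 7) / 36
Then g(n) = -12·L_0(n) - 32·L_1(n) + 52·L_2(n) + 132·L_3(n).
Expanding and collecting terms gives g(n) = n^3 - 6n^2 + n - 4.
Check: g(8) = 132. ✓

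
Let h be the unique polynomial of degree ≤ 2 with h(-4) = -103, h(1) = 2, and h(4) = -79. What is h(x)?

Write h(x) = ax^2 + bx + c. Substituting each data point gives a linear system:
  16a - 4b + c = -103
  a + b + c = 2
  16a + 4b + c = -79
Solving the system yields a = -6, b = 3, c = 5.
So h(x) = -6x² + 3x + 5.
Check: h(-4) = -103. ✓

h(x) = -6x^2 + 3x + 5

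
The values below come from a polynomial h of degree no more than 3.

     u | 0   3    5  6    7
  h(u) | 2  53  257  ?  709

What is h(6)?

The 4 known points determine the degree-3 polynomial uniquely.
Write h(u) = au^3 + bu^2 + cu + d. Substituting each data point gives a linear system:
  d = 2
  27a + 9b + 3c + d = 53
  125a + 25b + 5c + d = 257
  343a + 49b + 7c + d = 709
Solving the system yields a = 2, b = 1, c = -4, d = 2.
So h(u) = 2u³ + u² - 4u + 2.
Then h(6) = 446.

446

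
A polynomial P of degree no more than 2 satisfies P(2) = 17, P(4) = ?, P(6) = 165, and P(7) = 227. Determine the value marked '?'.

The 3 known points determine the degree-2 polynomial uniquely.
Write P(t) = at^2 + bt + c. Substituting each data point gives a linear system:
  4a + 2b + c = 17
  36a + 6b + c = 165
  49a + 7b + c = 227
Solving the system yields a = 5, b = -3, c = 3.
So P(t) = 5t^2 - 3t + 3.
Then P(4) = 71.

71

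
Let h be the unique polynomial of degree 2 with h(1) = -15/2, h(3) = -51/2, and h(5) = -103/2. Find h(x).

h(x) = -x^2 - 5x - 3/2

Write h(x) = ax^2 + bx + c. Substituting each data point gives a linear system:
  a + b + c = -15/2
  9a + 3b + c = -51/2
  25a + 5b + c = -103/2
Solving the system yields a = -1, b = -5, c = -3/2.
So h(x) = -x^2 - 5x - 3/2.
Check: h(3) = -51/2. ✓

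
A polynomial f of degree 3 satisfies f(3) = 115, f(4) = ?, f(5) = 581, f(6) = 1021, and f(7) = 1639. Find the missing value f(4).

The 4 known points determine the degree-3 polynomial uniquely.
Write f(n) = an^3 + bn^2 + cn + d. Substituting each data point gives a linear system:
  27a + 9b + 3c + d = 115
  125a + 25b + 5c + d = 581
  216a + 36b + 6c + d = 1021
  343a + 49b + 7c + d = 1639
Solving the system yields a = 5, b = -1, c = -4, d = 1.
So f(n) = 5n^3 - n^2 - 4n + 1.
Then f(4) = 289.

289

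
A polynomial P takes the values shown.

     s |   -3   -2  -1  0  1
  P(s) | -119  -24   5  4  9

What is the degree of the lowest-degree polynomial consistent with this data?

3

Forward differences of the values at s = -3, -2, -1, 0, 1:
  P  : -119  -24  5  4  9
  Δ  : 95  29  -1  5
  Δ^2: -66  -30  6
  Δ^3: 36  36
  Δ^4: 0
The third differences are constant (36) and nonzero, while all higher differences vanish, so the minimal degree is 3.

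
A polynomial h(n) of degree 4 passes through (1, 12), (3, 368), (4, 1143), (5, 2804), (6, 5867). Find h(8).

Using the Lagrange interpolation formula with nodes 1, 3, 4, 5, 6:
  L_0(n) = (n - 3)(n - 4)(n - 5)(n - 6) / 120
  L_1(n) = (n - 1)(n - 4)(n - 5)(n - 6) / -12
  L_2(n) = (n - 1)(n - 3)(n - 5)(n - 6) / 6
  L_3(n) = (n - 1)(n - 3)(n - 4)(n - 6) / -8
  L_4(n) = (n - 1)(n - 3)(n - 4)(n - 5) / 30
Then h(n) = 12·L_0(n) + 368·L_1(n) + 1143·L_2(n) + 2804·L_3(n) + 5867·L_4(n).
Expanding and collecting terms gives h(n) = 5n^4 - 4n^3 + 6n^2 + 6n - 1.
Evaluating at n = 8: h(8) = 18863.

18863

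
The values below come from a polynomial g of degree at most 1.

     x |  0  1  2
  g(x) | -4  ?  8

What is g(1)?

On equispaced nodes a degree-1 polynomial has vanishing second forward difference, so
  g(0) - 2·g(1) + g(2) = 0.
Substituting the known values and solving for g(1):
  -2·g(1) = -4
  g(1) = 2.

2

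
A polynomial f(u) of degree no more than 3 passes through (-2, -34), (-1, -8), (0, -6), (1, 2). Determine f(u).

Write f(u) = au^3 + bu^2 + cu + d. Substituting each data point gives a linear system:
  -8a + 4b - 2c + d = -34
  -a + b - c + d = -8
  d = -6
  a + b + c + d = 2
Solving the system yields a = 5, b = 3, c = 0, d = -6.
So f(u) = 5u^3 + 3u^2 - 6.
Check: f(-1) = -8. ✓

f(u) = 5u^3 + 3u^2 - 6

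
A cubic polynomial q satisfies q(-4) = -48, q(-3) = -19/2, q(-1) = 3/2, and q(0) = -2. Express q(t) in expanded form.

Write q(t) = at^3 + bt^2 + ct + d. Substituting each data point gives a linear system:
  -64a + 16b - 4c + d = -48
  -27a + 9b - 3c + d = -19/2
  -a + b - c + d = 3/2
  d = -2
Solving the system yields a = 2, b = 5, c = -1/2, d = -2.
So q(t) = 2t³ + 5t² - (1/2)t - 2.
Check: q(-1) = 3/2. ✓

q(t) = 2t^3 + 5t^2 - (1/2)t - 2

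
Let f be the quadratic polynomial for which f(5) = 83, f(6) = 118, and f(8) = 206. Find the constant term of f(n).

Write f(n) = an^2 + bn + c. Substituting each data point gives a linear system:
  25a + 5b + c = 83
  36a + 6b + c = 118
  64a + 8b + c = 206
Solving the system yields a = 3, b = 2, c = -2.
So f(n) = 3n² + 2n - 2.
The constant term is -2.

-2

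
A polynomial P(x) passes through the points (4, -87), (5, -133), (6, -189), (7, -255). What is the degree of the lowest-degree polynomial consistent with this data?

2

Forward differences of the values at x = 4, 5, 6, 7:
  P  : -87  -133  -189  -255
  Δ  : -46  -56  -66
  Δ^2: -10  -10
  Δ^3: 0
The second differences are constant (-10) and nonzero, while all higher differences vanish, so the minimal degree is 2.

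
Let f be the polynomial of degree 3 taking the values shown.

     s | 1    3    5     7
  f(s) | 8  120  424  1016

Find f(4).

Using the Lagrange interpolation formula with nodes 1, 3, 5, 7:
  L_0(s) = (s - 3)(s - 5)(s - 7) / -48
  L_1(s) = (s - 1)(s - 5)(s - 7) / 16
  L_2(s) = (s - 1)(s - 3)(s - 7) / -16
  L_3(s) = (s - 1)(s - 3)(s - 5) / 48
Then f(s) = 8·L_0(s) + 120·L_1(s) + 424·L_2(s) + 1016·L_3(s).
Expanding and collecting terms gives f(s) = 2s^3 + 6s^2 + 6s - 6.
Evaluating at s = 4: f(4) = 242.

242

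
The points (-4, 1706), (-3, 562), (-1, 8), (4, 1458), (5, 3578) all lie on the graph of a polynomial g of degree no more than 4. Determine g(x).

g(x) = 6x^4 - 2x^3 + 3x^2 + x - 2

Write g(x) = ax^4 + bx^3 + cx^2 + dx + e. Substituting each data point gives a linear system:
  256a - 64b + 16c - 4d + e = 1706
  81a - 27b + 9c - 3d + e = 562
  a - b + c - d + e = 8
  256a + 64b + 16c + 4d + e = 1458
  625a + 125b + 25c + 5d + e = 3578
Solving the system yields a = 6, b = -2, c = 3, d = 1, e = -2.
So g(x) = 6x^4 - 2x^3 + 3x^2 + x - 2.
Check: g(-3) = 562. ✓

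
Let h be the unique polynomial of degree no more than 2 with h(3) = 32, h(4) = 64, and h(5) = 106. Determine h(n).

h(n) = 5n^2 - 3n - 4

Write h(n) = an^2 + bn + c. Substituting each data point gives a linear system:
  9a + 3b + c = 32
  16a + 4b + c = 64
  25a + 5b + c = 106
Solving the system yields a = 5, b = -3, c = -4.
So h(n) = 5n^2 - 3n - 4.
Check: h(4) = 64. ✓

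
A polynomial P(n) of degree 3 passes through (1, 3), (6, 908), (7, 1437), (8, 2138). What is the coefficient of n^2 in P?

2

Write P(n) = an^3 + bn^2 + cn + d. Substituting each data point gives a linear system:
  a + b + c + d = 3
  216a + 36b + 6c + d = 908
  343a + 49b + 7c + d = 1437
  512a + 64b + 8c + d = 2138
Solving the system yields a = 4, b = 2, c = -5, d = 2.
So P(n) = 4n^3 + 2n^2 - 5n + 2.
The coefficient of n^2 is 2.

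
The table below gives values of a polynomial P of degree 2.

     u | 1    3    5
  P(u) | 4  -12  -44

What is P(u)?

Write P(u) = au^2 + bu + c. Substituting each data point gives a linear system:
  a + b + c = 4
  9a + 3b + c = -12
  25a + 5b + c = -44
Solving the system yields a = -2, b = 0, c = 6.
So P(u) = -2u^2 + 6.
Check: P(5) = -44. ✓

P(u) = -2u^2 + 6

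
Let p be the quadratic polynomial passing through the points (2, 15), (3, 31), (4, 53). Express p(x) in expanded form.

p(x) = 3x^2 + x + 1

Using the Lagrange interpolation formula with nodes 2, 3, 4:
  L_0(x) = (x - 3)(x - 4) / 2
  L_1(x) = (x - 2)(x - 4) / -1
  L_2(x) = (x - 2)(x - 3) / 2
Then p(x) = 15·L_0(x) + 31·L_1(x) + 53·L_2(x).
Expanding and collecting terms gives p(x) = 3x^2 + x + 1.
Check: p(3) = 31. ✓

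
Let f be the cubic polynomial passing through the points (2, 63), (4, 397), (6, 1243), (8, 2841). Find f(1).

Using the Lagrange interpolation formula with nodes 2, 4, 6, 8:
  L_0(n) = (n - 4)(n - 6)(n - 8) / -48
  L_1(n) = (n - 2)(n - 6)(n - 8) / 16
  L_2(n) = (n - 2)(n - 4)(n - 8) / -16
  L_3(n) = (n - 2)(n - 4)(n - 6) / 48
Then f(n) = 63·L_0(n) + 397·L_1(n) + 1243·L_2(n) + 2841·L_3(n).
Expanding and collecting terms gives f(n) = 5n^3 + 4n^2 + 3n + 1.
Evaluating at n = 1: f(1) = 13.

13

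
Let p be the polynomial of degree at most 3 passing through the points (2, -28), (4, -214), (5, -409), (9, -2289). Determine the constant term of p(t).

Write p(t) = at^3 + bt^2 + ct + d. Substituting each data point gives a linear system:
  8a + 4b + 2c + d = -28
  64a + 16b + 4c + d = -214
  125a + 25b + 5c + d = -409
  729a + 81b + 9c + d = -2289
Solving the system yields a = -3, b = -1, c = -3, d = 6.
So p(t) = -3t^3 - t^2 - 3t + 6.
The constant term is 6.

6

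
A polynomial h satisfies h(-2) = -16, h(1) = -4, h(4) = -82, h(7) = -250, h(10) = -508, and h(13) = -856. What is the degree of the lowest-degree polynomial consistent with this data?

Forward differences of the values at n = -2, 1, 4, 7, 10, 13:
  h  : -16  -4  -82  -250  -508  -856
  Δ  : 12  -78  -168  -258  -348
  Δ^2: -90  -90  -90  -90
  Δ^3: 0  0  0
  Δ^4: 0  0
  Δ^5: 0
The second differences are constant (-90) and nonzero, while all higher differences vanish, so the minimal degree is 2.

2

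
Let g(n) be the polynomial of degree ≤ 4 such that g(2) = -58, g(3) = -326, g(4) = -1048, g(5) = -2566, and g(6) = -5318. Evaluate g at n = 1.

Forward differences of the values at n = 2, 3, 4, 5, 6:
  g  : -58  -326  -1048  -2566  -5318
  Δ  : -268  -722  -1518  -2752
  Δ^2: -454  -796  -1234
  Δ^3: -342  -438
  Δ^4: -96
The fourth differences are constant, confirming degree 4.
Interpolating (Newton forward form) and evaluating at n = 1 gives g(1) = 2.

2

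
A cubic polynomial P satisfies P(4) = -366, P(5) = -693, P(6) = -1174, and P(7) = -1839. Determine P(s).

P(s) = -5s^3 - 2s^2 - 4s + 2

Write P(s) = as^3 + bs^2 + cs + d. Substituting each data point gives a linear system:
  64a + 16b + 4c + d = -366
  125a + 25b + 5c + d = -693
  216a + 36b + 6c + d = -1174
  343a + 49b + 7c + d = -1839
Solving the system yields a = -5, b = -2, c = -4, d = 2.
So P(s) = -5s³ - 2s² - 4s + 2.
Check: P(7) = -1839. ✓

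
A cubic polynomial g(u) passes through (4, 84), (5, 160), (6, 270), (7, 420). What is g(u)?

Using the Lagrange interpolation formula with nodes 4, 5, 6, 7:
  L_0(u) = (u - 5)(u - 6)(u - 7) / -6
  L_1(u) = (u - 4)(u - 6)(u - 7) / 2
  L_2(u) = (u - 4)(u - 5)(u - 7) / -2
  L_3(u) = (u - 4)(u - 5)(u - 6) / 6
Then g(u) = 84·L_0(u) + 160·L_1(u) + 270·L_2(u) + 420·L_3(u).
Expanding and collecting terms gives g(u) = u^3 + 2u^2 - 3u.
Check: g(5) = 160. ✓

g(u) = u^3 + 2u^2 - 3u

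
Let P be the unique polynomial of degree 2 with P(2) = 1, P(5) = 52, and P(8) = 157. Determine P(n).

Using the Lagrange interpolation formula with nodes 2, 5, 8:
  L_0(n) = (n - 5)(n - 8) / 18
  L_1(n) = (n - 2)(n - 8) / -9
  L_2(n) = (n - 2)(n - 5) / 18
Then P(n) = 1·L_0(n) + 52·L_1(n) + 157·L_2(n).
Expanding and collecting terms gives P(n) = 3n^2 - 4n - 3.
Check: P(5) = 52. ✓

P(n) = 3n^2 - 4n - 3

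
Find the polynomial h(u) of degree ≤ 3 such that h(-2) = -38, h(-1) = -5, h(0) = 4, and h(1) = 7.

Write h(u) = au^3 + bu^2 + cu + d. Substituting each data point gives a linear system:
  -8a + 4b - 2c + d = -38
  -a + b - c + d = -5
  d = 4
  a + b + c + d = 7
Solving the system yields a = 3, b = -3, c = 3, d = 4.
So h(u) = 3u^3 - 3u^2 + 3u + 4.
Check: h(0) = 4. ✓

h(u) = 3u^3 - 3u^2 + 3u + 4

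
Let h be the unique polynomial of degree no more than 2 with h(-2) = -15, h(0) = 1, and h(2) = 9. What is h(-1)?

-6

Using the Lagrange interpolation formula with nodes -2, 0, 2:
  L_0(t) = t(t - 2) / 8
  L_1(t) = (t + 2)(t - 2) / -4
  L_2(t) = (t + 2)t / 8
Then h(t) = -15·L_0(t) + 1·L_1(t) + 9·L_2(t).
Expanding and collecting terms gives h(t) = -t^2 + 6t + 1.
Evaluating at t = -1: h(-1) = -6.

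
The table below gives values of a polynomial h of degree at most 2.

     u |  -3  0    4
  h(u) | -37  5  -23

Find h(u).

Using the Lagrange interpolation formula with nodes -3, 0, 4:
  L_0(u) = u(u - 4) / 21
  L_1(u) = (u + 3)(u - 4) / -12
  L_2(u) = (u + 3)u / 28
Then h(u) = -37·L_0(u) + 5·L_1(u) - 23·L_2(u).
Expanding and collecting terms gives h(u) = -3u² + 5u + 5.
Check: h(0) = 5. ✓

h(u) = -3u^2 + 5u + 5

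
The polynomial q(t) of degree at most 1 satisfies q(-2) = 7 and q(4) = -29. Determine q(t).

q(t) = -6t - 5

Using the Lagrange interpolation formula with nodes -2, 4:
  L_0(t) = (t - 4) / -6
  L_1(t) = (t + 2) / 6
Then q(t) = 7·L_0(t) - 29·L_1(t).
Expanding and collecting terms gives q(t) = -6t - 5.
Check: q(-2) = 7. ✓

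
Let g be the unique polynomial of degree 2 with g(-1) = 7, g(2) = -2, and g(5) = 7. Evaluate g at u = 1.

Using the Lagrange interpolation formula with nodes -1, 2, 5:
  L_0(u) = (u - 2)(u - 5) / 18
  L_1(u) = (u + 1)(u - 5) / -9
  L_2(u) = (u + 1)(u - 2) / 18
Then g(u) = 7·L_0(u) - 2·L_1(u) + 7·L_2(u).
Expanding and collecting terms gives g(u) = u^2 - 4u + 2.
Evaluating at u = 1: g(1) = -1.

-1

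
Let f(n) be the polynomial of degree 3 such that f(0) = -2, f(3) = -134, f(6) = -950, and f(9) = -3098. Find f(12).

-7226

Write f(n) = an^3 + bn^2 + cn + d. Substituting each data point gives a linear system:
  d = -2
  27a + 9b + 3c + d = -134
  216a + 36b + 6c + d = -950
  729a + 81b + 9c + d = -3098
Solving the system yields a = -4, b = -2, c = -2, d = -2.
So f(n) = -4n^3 - 2n^2 - 2n - 2.
Then f(12) = -7226.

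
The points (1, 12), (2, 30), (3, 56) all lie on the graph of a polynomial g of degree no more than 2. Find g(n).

g(n) = 4n^2 + 6n + 2

Write g(n) = an^2 + bn + c. Substituting each data point gives a linear system:
  a + b + c = 12
  4a + 2b + c = 30
  9a + 3b + c = 56
Solving the system yields a = 4, b = 6, c = 2.
So g(n) = 4n^2 + 6n + 2.
Check: g(2) = 30. ✓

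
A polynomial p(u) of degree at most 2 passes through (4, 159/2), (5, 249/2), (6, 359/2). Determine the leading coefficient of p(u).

Write p(u) = au^2 + bu + c. Substituting each data point gives a linear system:
  16a + 4b + c = 159/2
  25a + 5b + c = 249/2
  36a + 6b + c = 359/2
Solving the system yields a = 5, b = 0, c = -1/2.
So p(u) = 5u² - 1/2.
The leading coefficient is 5.

5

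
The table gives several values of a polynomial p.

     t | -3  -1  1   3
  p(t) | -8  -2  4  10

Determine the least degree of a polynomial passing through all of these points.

1

Forward differences of the values at t = -3, -1, 1, 3:
  p  : -8  -2  4  10
  Δ  : 6  6  6
  Δ^2: 0  0
  Δ^3: 0
The first differences are constant (6) and nonzero, while all higher differences vanish, so the minimal degree is 1.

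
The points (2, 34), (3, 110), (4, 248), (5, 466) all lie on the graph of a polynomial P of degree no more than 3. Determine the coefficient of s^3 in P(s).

3

Write P(s) = as^3 + bs^2 + cs + d. Substituting each data point gives a linear system:
  8a + 4b + 2c + d = 34
  27a + 9b + 3c + d = 110
  64a + 16b + 4c + d = 248
  125a + 25b + 5c + d = 466
Solving the system yields a = 3, b = 4, c = -1, d = -4.
So P(s) = 3s^3 + 4s^2 - s - 4.
The leading coefficient is 3.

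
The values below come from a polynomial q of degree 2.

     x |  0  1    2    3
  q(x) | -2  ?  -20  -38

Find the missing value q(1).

-8

On equispaced nodes a degree-2 polynomial has vanishing third forward difference, so
  - q(0) + 3·q(1) - 3·q(2) + q(3) = 0.
Substituting the known values and solving for q(1):
  3·q(1) = -24
  q(1) = -8.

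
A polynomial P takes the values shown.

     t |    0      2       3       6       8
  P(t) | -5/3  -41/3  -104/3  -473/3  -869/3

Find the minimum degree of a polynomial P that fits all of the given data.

Divided differences on the nodes 0, 2, 3, 6, 8:
  order 0: -5/3  -41/3  -104/3  -473/3  -869/3
  order 1: -6  -21  -41  -66
  order 2: -5  -5  -5
  order 3: 0  0
  order 4: 0
The order-2 divided differences are all -5 (nonzero) and every higher order vanishes, so the data lies on a polynomial of degree exactly 2.

2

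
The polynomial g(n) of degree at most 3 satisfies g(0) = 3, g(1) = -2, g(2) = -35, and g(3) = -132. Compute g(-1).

Forward differences of the values at n = 0, 1, 2, 3:
  g  : 3  -2  -35  -132
  Δ  : -5  -33  -97
  Δ^2: -28  -64
  Δ^3: -36
The third differences are constant, confirming degree 3.
Interpolating (Newton forward form) and evaluating at n = -1 gives g(-1) = 16.

16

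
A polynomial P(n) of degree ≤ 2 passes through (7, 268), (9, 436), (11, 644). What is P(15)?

Using the Lagrange interpolation formula with nodes 7, 9, 11:
  L_0(n) = (n - 9)(n - 11) / 8
  L_1(n) = (n - 7)(n - 11) / -4
  L_2(n) = (n - 7)(n - 9) / 8
Then P(n) = 268·L_0(n) + 436·L_1(n) + 644·L_2(n).
Expanding and collecting terms gives P(n) = 5n^2 + 4n - 5.
Evaluating at n = 15: P(15) = 1180.

1180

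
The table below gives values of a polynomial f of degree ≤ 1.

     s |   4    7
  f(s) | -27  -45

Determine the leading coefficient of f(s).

-6

Write f(s) = as + b. Substituting each data point gives a linear system:
  4a + b = -27
  7a + b = -45
Solving the system yields a = -6, b = -3.
So f(s) = -6s - 3.
The leading coefficient is -6.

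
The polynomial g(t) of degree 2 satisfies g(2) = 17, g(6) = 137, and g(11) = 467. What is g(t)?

g(t) = 4t^2 - 2t + 5

Using the Lagrange interpolation formula with nodes 2, 6, 11:
  L_0(t) = (t - 6)(t - 11) / 36
  L_1(t) = (t - 2)(t - 11) / -20
  L_2(t) = (t - 2)(t - 6) / 45
Then g(t) = 17·L_0(t) + 137·L_1(t) + 467·L_2(t).
Expanding and collecting terms gives g(t) = 4t^2 - 2t + 5.
Check: g(2) = 17. ✓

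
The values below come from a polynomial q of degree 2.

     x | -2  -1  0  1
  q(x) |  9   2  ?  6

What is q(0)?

The 3 known points determine the degree-2 polynomial uniquely.
Write q(x) = ax^2 + bx + c. Substituting each data point gives a linear system:
  4a - 2b + c = 9
  a - b + c = 2
  a + b + c = 6
Solving the system yields a = 3, b = 2, c = 1.
So q(x) = 3x^2 + 2x + 1.
Then q(0) = 1.

1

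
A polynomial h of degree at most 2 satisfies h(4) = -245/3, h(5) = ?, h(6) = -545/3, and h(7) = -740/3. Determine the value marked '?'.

-380/3

The 3 known points determine the degree-2 polynomial uniquely.
Write h(u) = au^2 + bu + c. Substituting each data point gives a linear system:
  16a + 4b + c = -245/3
  36a + 6b + c = -545/3
  49a + 7b + c = -740/3
Solving the system yields a = -5, b = 0, c = -5/3.
So h(u) = -5u^2 - 5/3.
Then h(5) = -380/3.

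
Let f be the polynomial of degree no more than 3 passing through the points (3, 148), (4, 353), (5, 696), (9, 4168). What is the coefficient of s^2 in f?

-3

Write f(s) = as^3 + bs^2 + cs + d. Substituting each data point gives a linear system:
  27a + 9b + 3c + d = 148
  64a + 16b + 4c + d = 353
  125a + 25b + 5c + d = 696
  729a + 81b + 9c + d = 4168
Solving the system yields a = 6, b = -3, c = 4, d = 1.
So f(s) = 6s^3 - 3s^2 + 4s + 1.
The coefficient of s^2 is -3.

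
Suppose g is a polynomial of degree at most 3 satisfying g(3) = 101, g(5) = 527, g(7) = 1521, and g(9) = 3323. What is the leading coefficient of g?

5

Write g(u) = au^3 + bu^2 + cu + d. Substituting each data point gives a linear system:
  27a + 9b + 3c + d = 101
  125a + 25b + 5c + d = 527
  343a + 49b + 7c + d = 1521
  729a + 81b + 9c + d = 3323
Solving the system yields a = 5, b = -4, c = 0, d = 2.
So g(u) = 5u³ - 4u² + 2.
The leading coefficient is 5.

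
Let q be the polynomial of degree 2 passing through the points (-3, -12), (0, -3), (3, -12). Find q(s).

q(s) = -s^2 - 3

Using the Lagrange interpolation formula with nodes -3, 0, 3:
  L_0(s) = s(s - 3) / 18
  L_1(s) = (s + 3)(s - 3) / -9
  L_2(s) = (s + 3)s / 18
Then q(s) = -12·L_0(s) - 3·L_1(s) - 12·L_2(s).
Expanding and collecting terms gives q(s) = -s² - 3.
Check: q(3) = -12. ✓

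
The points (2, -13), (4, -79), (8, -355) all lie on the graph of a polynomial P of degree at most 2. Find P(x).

P(x) = -6x^2 + 3x + 5

Using the Lagrange interpolation formula with nodes 2, 4, 8:
  L_0(x) = (x - 4)(x - 8) / 12
  L_1(x) = (x - 2)(x - 8) / -8
  L_2(x) = (x - 2)(x - 4) / 24
Then P(x) = -13·L_0(x) - 79·L_1(x) - 355·L_2(x).
Expanding and collecting terms gives P(x) = -6x^2 + 3x + 5.
Check: P(2) = -13. ✓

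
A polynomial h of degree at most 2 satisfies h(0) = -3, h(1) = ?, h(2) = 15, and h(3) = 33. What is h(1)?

3

On equispaced nodes a degree-2 polynomial has vanishing third forward difference, so
  - h(0) + 3·h(1) - 3·h(2) + h(3) = 0.
Substituting the known values and solving for h(1):
  3·h(1) = 9
  h(1) = 3.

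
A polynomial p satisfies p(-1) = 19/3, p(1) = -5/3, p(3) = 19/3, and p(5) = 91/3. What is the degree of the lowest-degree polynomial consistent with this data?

2

Forward differences of the values at s = -1, 1, 3, 5:
  p  : 19/3  -5/3  19/3  91/3
  Δ  : -8  8  24
  Δ^2: 16  16
  Δ^3: 0
The second differences are constant (16) and nonzero, while all higher differences vanish, so the minimal degree is 2.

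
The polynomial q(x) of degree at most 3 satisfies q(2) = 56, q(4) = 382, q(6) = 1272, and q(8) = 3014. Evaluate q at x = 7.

4037/2

Forward differences of the values at x = 2, 4, 6, 8:
  q  : 56  382  1272  3014
  Δ  : 326  890  1742
  Δ^2: 564  852
  Δ^3: 288
The third differences are constant, confirming degree 3.
Interpolating (Newton forward form) and evaluating at x = 7 gives q(7) = 4037/2.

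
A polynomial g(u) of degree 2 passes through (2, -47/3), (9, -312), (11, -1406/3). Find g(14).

-2291/3

Write g(u) = au^2 + bu + c. Substituting each data point gives a linear system:
  4a + 2b + c = -47/3
  81a + 9b + c = -312
  121a + 11b + c = -1406/3
Solving the system yields a = -4, b = 5/3, c = -3.
So g(u) = -4u² + (5/3)u - 3.
Then g(14) = -2291/3.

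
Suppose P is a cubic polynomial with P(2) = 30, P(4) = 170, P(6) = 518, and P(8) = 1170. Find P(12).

3770

Using the Lagrange interpolation formula with nodes 2, 4, 6, 8:
  L_0(n) = (n - 4)(n - 6)(n - 8) / -48
  L_1(n) = (n - 2)(n - 6)(n - 8) / 16
  L_2(n) = (n - 2)(n - 4)(n - 8) / -16
  L_3(n) = (n - 2)(n - 4)(n - 6) / 48
Then P(n) = 30·L_0(n) + 170·L_1(n) + 518·L_2(n) + 1170·L_3(n).
Expanding and collecting terms gives P(n) = 2n^3 + 2n^2 + 2n + 2.
Evaluating at n = 12: P(12) = 3770.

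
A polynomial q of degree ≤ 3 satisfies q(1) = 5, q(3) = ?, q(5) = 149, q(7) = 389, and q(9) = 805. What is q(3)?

37

On equispaced nodes a degree-3 polynomial has vanishing fourth forward difference, so
  q(1) - 4·q(3) + 6·q(5) - 4·q(7) + q(9) = 0.
Substituting the known values and solving for q(3):
  -4·q(3) = -148
  q(3) = 37.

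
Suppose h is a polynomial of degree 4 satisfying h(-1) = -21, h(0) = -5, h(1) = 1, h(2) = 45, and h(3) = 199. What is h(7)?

Forward differences of the values at n = -1, 0, 1, 2, 3:
  h  : -21  -5  1  45  199
  Δ  : 16  6  44  154
  Δ^2: -10  38  110
  Δ^3: 48  72
  Δ^4: 24
The fourth differences are constant, confirming degree 4.
Interpolating (Newton forward form) and evaluating at n = 7 gives h(7) = 4195.

4195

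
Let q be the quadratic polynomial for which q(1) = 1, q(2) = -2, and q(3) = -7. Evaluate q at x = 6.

-34

Using the Lagrange interpolation formula with nodes 1, 2, 3:
  L_0(x) = (x - 2)(x - 3) / 2
  L_1(x) = (x - 1)(x - 3) / -1
  L_2(x) = (x - 1)(x - 2) / 2
Then q(x) = 1·L_0(x) - 2·L_1(x) - 7·L_2(x).
Expanding and collecting terms gives q(x) = -x² + 2.
Evaluating at x = 6: q(6) = -34.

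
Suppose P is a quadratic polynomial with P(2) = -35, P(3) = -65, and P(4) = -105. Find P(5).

Write P(t) = at^2 + bt + c. Substituting each data point gives a linear system:
  4a + 2b + c = -35
  9a + 3b + c = -65
  16a + 4b + c = -105
Solving the system yields a = -5, b = -5, c = -5.
So P(t) = -5t^2 - 5t - 5.
Then P(5) = -155.

-155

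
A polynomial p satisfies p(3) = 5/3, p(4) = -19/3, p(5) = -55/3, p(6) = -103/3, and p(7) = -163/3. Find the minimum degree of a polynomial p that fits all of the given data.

2

Forward differences of the values at s = 3, 4, 5, 6, 7:
  p  : 5/3  -19/3  -55/3  -103/3  -163/3
  Δ  : -8  -12  -16  -20
  Δ^2: -4  -4  -4
  Δ^3: 0  0
  Δ^4: 0
The second differences are constant (-4) and nonzero, while all higher differences vanish, so the minimal degree is 2.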